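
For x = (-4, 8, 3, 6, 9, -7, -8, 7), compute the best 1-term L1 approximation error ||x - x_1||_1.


Sorted |x_i| descending: [9, 8, 8, 7, 7, 6, 4, 3]
Keep top 1: [9]
Tail entries: [8, 8, 7, 7, 6, 4, 3]
L1 error = sum of tail = 43.

43


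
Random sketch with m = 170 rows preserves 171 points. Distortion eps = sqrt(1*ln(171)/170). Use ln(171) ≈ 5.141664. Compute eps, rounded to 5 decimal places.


ln(171) ≈ 5.141664.
1*ln(N)/m ≈ 1*5.141664/170 ≈ 0.03024508.
eps = sqrt(0.03024508) ≈ 0.1739111 ≈ 0.17391.

0.17391


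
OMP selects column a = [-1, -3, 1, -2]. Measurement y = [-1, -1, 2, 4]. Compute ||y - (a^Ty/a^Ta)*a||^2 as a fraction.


a^T a = 15.
a^T y = -2.
coeff = -2/15 = -2/15.
||r||^2 = 326/15.

326/15


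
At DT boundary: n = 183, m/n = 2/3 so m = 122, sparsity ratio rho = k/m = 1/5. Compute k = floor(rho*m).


m = 2/3*183 = 122.
rho = 1/5.
rho*m = 1/5*122 = 24.4.
k = floor(24.4) = 24.

24


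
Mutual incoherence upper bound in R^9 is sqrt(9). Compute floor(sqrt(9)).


3^2 = 9 <= 9 < 16 = 4^2, so 3 <= sqrt(9) < 4.
floor(sqrt(9)) = 3.

3


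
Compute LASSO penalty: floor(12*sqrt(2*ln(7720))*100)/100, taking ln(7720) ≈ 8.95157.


ln(7720) ≈ 8.95157.
2*ln(n) ≈ 17.90314.
sqrt(2*ln(n)) ≈ sqrt(17.90314) ≈ 4.23121.
lambda ≈ 12*4.23121 = 50.77452.
floor(lambda*100)/100 = 50.77.

50.77


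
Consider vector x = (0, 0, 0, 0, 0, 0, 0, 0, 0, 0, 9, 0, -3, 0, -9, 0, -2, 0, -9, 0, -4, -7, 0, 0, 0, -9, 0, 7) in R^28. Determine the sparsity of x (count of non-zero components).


Non-zero positions: [10, 12, 14, 16, 18, 20, 21, 25, 27].
Sparsity = 9.

9


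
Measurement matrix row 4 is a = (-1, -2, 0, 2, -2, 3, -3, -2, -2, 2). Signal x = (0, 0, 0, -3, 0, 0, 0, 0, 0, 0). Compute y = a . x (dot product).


Non-zero terms: ['2*-3']
Products: [-6]
y = sum = -6.

-6


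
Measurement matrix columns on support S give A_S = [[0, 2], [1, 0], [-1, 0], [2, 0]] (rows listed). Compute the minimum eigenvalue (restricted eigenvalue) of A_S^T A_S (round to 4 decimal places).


A_S^T A_S = [[6, 0], [0, 4]].
trace = 10.
det = 24.
disc = trace^2 - 4*det = 100 - 4*24 = 4.
sqrt(4) = 2.
lam_min = (10 - 2)/2 = 4 = 4.0000.

4.0000


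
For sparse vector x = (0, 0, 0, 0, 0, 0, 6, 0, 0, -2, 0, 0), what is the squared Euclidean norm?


Non-zero entries: [(6, 6), (9, -2)]
Squares: [36, 4]
||x||_2^2 = sum = 40.

40


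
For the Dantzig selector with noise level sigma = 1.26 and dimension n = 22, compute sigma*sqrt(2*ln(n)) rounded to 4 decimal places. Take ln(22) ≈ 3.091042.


ln(22) ≈ 3.091042.
2*ln(n) ≈ 6.182084.
sqrt(2*ln(n)) ≈ sqrt(6.182084) ≈ 2.48638.
threshold ≈ 1.26*2.48638 = 3.1328388 ≈ 3.1328.

3.1328


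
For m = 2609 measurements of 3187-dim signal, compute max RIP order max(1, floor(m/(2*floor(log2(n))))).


floor(log2(3187)) = 11.
2*11 = 22.
m/(2*floor(log2(n))) = 2609/22 ≈ 118.5909.
floor = 118.
k = max(1, 118) = 118.

118


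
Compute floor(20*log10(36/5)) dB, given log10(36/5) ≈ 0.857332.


||x||/||e|| = 36/5.
log10(36/5) ≈ 0.857332.
20*log10(||x||/||e||) ≈ 20*0.857332 = 17.14664.
floor(17.14664) = 17.

17


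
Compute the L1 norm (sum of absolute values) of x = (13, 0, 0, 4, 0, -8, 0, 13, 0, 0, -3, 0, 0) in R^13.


Non-zero entries: [(0, 13), (3, 4), (5, -8), (7, 13), (10, -3)]
Absolute values: [13, 4, 8, 13, 3]
||x||_1 = sum = 41.

41


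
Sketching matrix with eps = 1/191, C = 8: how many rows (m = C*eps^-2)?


1/eps = 191.
(1/eps)^2 = 36481.
m = 8*36481 = 291848.

291848


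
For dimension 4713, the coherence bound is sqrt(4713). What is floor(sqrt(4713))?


68^2 = 4624 <= 4713 < 4761 = 69^2, so 68 <= sqrt(4713) < 69.
floor(sqrt(4713)) = 68.

68


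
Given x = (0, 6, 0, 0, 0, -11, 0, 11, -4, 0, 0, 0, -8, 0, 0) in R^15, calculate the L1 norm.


Non-zero entries: [(1, 6), (5, -11), (7, 11), (8, -4), (12, -8)]
Absolute values: [6, 11, 11, 4, 8]
||x||_1 = sum = 40.

40


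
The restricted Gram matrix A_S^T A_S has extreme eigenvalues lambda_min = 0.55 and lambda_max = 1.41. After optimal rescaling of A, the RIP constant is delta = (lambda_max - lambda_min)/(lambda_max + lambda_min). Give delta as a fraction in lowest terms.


lambda_max - lambda_min = 1.41 - 0.55 = 0.86.
lambda_max + lambda_min = 1.41 + 0.55 = 1.96.
delta = 0.86/1.96 = 86/196 = 43/98.

43/98


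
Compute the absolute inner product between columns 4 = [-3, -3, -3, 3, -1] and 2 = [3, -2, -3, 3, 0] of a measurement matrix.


Inner product: -3*3 + -3*-2 + -3*-3 + 3*3 + -1*0
Products: [-9, 6, 9, 9, 0]
Sum = 15.
|dot| = 15.

15


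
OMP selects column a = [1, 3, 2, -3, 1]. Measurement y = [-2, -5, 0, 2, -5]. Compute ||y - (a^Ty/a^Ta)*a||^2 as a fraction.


a^T a = 24.
a^T y = -28.
coeff = -28/24 = -7/6.
||r||^2 = 76/3.

76/3


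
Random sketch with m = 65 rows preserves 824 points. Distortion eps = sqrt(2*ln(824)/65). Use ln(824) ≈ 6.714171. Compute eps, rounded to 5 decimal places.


ln(824) ≈ 6.714171.
2*ln(N)/m ≈ 2*6.714171/65 ≈ 0.20658988.
eps = sqrt(0.20658988) ≈ 0.4545216 ≈ 0.45452.

0.45452


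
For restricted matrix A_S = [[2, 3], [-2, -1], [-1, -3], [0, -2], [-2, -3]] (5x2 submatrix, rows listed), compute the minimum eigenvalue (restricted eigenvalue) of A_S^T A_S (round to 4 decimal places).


A_S^T A_S = [[13, 17], [17, 32]].
trace = 45.
det = 127.
disc = trace^2 - 4*det = 2025 - 4*127 = 1517.
sqrt(1517) ≈ 38.948684.
lam_min = (45 - sqrt(1517))/2 ≈ (45 - 38.948684)/2 = 3.025658 ≈ 3.0257.

3.0257


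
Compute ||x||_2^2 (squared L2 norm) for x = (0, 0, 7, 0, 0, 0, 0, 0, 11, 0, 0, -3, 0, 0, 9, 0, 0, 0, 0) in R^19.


Non-zero entries: [(2, 7), (8, 11), (11, -3), (14, 9)]
Squares: [49, 121, 9, 81]
||x||_2^2 = sum = 260.

260


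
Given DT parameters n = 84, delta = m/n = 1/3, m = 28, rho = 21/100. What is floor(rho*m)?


m = 1/3*84 = 28.
rho = 21/100.
rho*m = 21/100*28 = 5.88.
k = floor(5.88) = 5.

5


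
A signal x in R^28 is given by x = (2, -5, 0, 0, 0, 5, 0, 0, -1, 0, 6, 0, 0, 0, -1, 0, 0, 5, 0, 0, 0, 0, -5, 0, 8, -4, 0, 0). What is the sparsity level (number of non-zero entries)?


Non-zero positions: [0, 1, 5, 8, 10, 14, 17, 22, 24, 25].
Sparsity = 10.

10


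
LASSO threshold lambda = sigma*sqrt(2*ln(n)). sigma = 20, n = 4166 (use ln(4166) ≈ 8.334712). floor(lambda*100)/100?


ln(4166) ≈ 8.334712.
2*ln(n) ≈ 16.669424.
sqrt(2*ln(n)) ≈ sqrt(16.669424) ≈ 4.082821.
lambda ≈ 20*4.082821 = 81.65642.
floor(lambda*100)/100 = 81.65.

81.65


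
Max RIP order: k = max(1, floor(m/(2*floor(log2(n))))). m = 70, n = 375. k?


floor(log2(375)) = 8.
2*8 = 16.
m/(2*floor(log2(n))) = 70/16 ≈ 4.375.
floor = 4.
k = max(1, 4) = 4.

4


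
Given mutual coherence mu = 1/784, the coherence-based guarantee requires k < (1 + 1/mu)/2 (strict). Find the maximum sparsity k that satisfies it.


1/mu = 784.
1 + 1/mu = 785.
(1 + 1/mu)/2 = 392.5 is not an integer, so k_max = floor(392.5) = 392.

392


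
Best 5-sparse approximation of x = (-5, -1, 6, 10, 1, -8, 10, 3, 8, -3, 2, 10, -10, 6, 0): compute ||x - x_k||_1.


Sorted |x_i| descending: [10, 10, 10, 10, 8, 8, 6, 6, 5, 3, 3, 2, 1, 1, 0]
Keep top 5: [10, 10, 10, 10, 8]
Tail entries: [8, 6, 6, 5, 3, 3, 2, 1, 1, 0]
L1 error = sum of tail = 35.

35


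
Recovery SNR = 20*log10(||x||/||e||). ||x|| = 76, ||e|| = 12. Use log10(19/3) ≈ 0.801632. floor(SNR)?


||x||/||e|| = 76/12 = 19/3.
log10(19/3) ≈ 0.801632.
20*log10(||x||/||e||) ≈ 20*0.801632 = 16.03264.
floor(16.03264) = 16.

16


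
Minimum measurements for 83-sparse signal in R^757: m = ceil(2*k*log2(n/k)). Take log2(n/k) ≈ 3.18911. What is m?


log2(n/k) = log2(757/83) ≈ 3.18911.
2*k*log2(n/k) ≈ 2*83*3.18911 = 529.39226.
m = ceil(529.39226) = 530.

530


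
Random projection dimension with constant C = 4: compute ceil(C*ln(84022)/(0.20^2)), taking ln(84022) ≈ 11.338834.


ln(84022) ≈ 11.338834.
eps^2 = 0.20^2 = 0.04.
C*ln(N)/eps^2 ≈ 4*11.338834/0.04 ≈ 1133.8834.
m = ceil(1133.8834) = 1134.

1134


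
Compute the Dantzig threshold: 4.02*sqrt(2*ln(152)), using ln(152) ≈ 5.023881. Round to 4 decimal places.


ln(152) ≈ 5.023881.
2*ln(n) ≈ 10.047762.
sqrt(2*ln(n)) ≈ sqrt(10.047762) ≈ 3.16982.
threshold ≈ 4.02*3.16982 = 12.7426764 ≈ 12.7427.

12.7427


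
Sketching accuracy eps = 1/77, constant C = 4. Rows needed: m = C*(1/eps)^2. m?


1/eps = 77.
(1/eps)^2 = 5929.
m = 4*5929 = 23716.

23716


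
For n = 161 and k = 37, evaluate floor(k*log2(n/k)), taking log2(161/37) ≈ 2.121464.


log2(n/k) = log2(161/37) ≈ 2.121464.
k*log2(n/k) ≈ 37*2.121464 = 78.494168.
floor(78.494168) = 78.

78


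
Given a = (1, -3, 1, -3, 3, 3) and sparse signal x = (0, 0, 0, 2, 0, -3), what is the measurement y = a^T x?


Non-zero terms: ['-3*2', '3*-3']
Products: [-6, -9]
y = sum = -15.

-15


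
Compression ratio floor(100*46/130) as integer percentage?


100*m/n = 100*46/130 ≈ 35.3846.
floor = 35.

35


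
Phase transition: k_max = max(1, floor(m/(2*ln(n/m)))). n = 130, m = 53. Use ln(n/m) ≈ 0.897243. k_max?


n/m = 130/53.
ln(n/m) ≈ 0.897243.
2*ln(n/m) ≈ 1.794486.
m/(2*ln(n/m)) ≈ 53/1.794486 ≈ 29.5349.
floor = 29.
k_max = max(1, 29) = 29.

29


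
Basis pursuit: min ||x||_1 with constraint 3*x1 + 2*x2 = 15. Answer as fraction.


Axis intercepts:
  x1 = 5, x2 = 0: L1 = 5
  x1 = 0, x2 = 15/2: L1 = 15/2
x* = (5, 0)
||x*||_1 = 5.

5


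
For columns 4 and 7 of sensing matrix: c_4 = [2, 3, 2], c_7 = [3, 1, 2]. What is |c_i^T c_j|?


Inner product: 2*3 + 3*1 + 2*2
Products: [6, 3, 4]
Sum = 13.
|dot| = 13.

13


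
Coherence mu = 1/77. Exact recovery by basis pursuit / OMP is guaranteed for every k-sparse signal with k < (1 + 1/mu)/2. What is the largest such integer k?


1/mu = 77.
1 + 1/mu = 78.
(1 + 1/mu)/2 = 39 is an integer and the inequality is strict, so k_max = 39 - 1 = 38.

38


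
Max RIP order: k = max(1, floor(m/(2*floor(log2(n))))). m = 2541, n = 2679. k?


floor(log2(2679)) = 11.
2*11 = 22.
m/(2*floor(log2(n))) = 2541/22 ≈ 115.5.
floor = 115.
k = max(1, 115) = 115.

115


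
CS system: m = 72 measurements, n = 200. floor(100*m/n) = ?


100*m/n = 100*72/200 ≈ 36.0.
floor = 36.

36


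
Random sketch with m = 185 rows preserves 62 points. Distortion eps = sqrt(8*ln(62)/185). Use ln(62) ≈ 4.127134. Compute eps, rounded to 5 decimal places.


ln(62) ≈ 4.127134.
8*ln(N)/m ≈ 8*4.127134/185 ≈ 0.17847066.
eps = sqrt(0.17847066) ≈ 0.4224579 ≈ 0.42246.

0.42246


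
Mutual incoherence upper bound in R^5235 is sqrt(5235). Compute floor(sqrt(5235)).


72^2 = 5184 <= 5235 < 5329 = 73^2, so 72 <= sqrt(5235) < 73.
floor(sqrt(5235)) = 72.

72


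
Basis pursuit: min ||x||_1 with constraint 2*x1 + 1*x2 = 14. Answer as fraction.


Axis intercepts:
  x1 = 7, x2 = 0: L1 = 7
  x1 = 0, x2 = 14: L1 = 14
x* = (7, 0)
||x*||_1 = 7.

7


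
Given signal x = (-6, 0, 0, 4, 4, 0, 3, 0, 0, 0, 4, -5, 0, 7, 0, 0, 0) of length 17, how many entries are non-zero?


Non-zero positions: [0, 3, 4, 6, 10, 11, 13].
Sparsity = 7.

7


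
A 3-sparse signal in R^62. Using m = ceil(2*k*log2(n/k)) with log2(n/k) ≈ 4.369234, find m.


log2(n/k) = log2(62/3) ≈ 4.369234.
2*k*log2(n/k) ≈ 2*3*4.369234 = 26.215404.
m = ceil(26.215404) = 27.

27


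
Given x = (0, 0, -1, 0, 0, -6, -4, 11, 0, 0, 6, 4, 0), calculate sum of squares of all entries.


Non-zero entries: [(2, -1), (5, -6), (6, -4), (7, 11), (10, 6), (11, 4)]
Squares: [1, 36, 16, 121, 36, 16]
||x||_2^2 = sum = 226.

226


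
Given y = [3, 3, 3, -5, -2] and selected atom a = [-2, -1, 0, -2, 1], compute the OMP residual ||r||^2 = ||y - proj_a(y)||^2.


a^T a = 10.
a^T y = -1.
coeff = -1/10 = -1/10.
||r||^2 = 559/10.

559/10


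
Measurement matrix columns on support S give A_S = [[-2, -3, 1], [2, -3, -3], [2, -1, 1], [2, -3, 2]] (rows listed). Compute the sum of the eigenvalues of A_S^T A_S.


Sum of eigenvalues of A_S^T A_S = trace(A_S^T A_S) = sum of squared column norms of A_S.
A_S^T A_S diagonal: [16, 28, 15].
trace = 16 + 28 + 15 = 59.

59


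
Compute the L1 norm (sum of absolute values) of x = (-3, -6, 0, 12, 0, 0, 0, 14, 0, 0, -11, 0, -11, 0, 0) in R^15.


Non-zero entries: [(0, -3), (1, -6), (3, 12), (7, 14), (10, -11), (12, -11)]
Absolute values: [3, 6, 12, 14, 11, 11]
||x||_1 = sum = 57.

57


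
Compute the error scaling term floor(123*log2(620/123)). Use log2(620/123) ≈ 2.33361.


log2(n/k) = log2(620/123) ≈ 2.33361.
k*log2(n/k) ≈ 123*2.33361 = 287.03403.
floor(287.03403) = 287.

287


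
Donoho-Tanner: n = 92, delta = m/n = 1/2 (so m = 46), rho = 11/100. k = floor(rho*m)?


m = 1/2*92 = 46.
rho = 11/100.
rho*m = 11/100*46 = 5.06.
k = floor(5.06) = 5.

5


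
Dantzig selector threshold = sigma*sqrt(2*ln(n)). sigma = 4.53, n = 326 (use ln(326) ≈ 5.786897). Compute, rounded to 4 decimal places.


ln(326) ≈ 5.786897.
2*ln(n) ≈ 11.573794.
sqrt(2*ln(n)) ≈ sqrt(11.573794) ≈ 3.402028.
threshold ≈ 4.53*3.402028 = 15.41118684 ≈ 15.4112.

15.4112


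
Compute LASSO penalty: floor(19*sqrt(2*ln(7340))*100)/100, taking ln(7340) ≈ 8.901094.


ln(7340) ≈ 8.901094.
2*ln(n) ≈ 17.802188.
sqrt(2*ln(n)) ≈ sqrt(17.802188) ≈ 4.219264.
lambda ≈ 19*4.219264 = 80.166016.
floor(lambda*100)/100 = 80.16.

80.16


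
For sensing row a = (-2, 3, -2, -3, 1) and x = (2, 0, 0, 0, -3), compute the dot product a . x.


Non-zero terms: ['-2*2', '1*-3']
Products: [-4, -3]
y = sum = -7.

-7


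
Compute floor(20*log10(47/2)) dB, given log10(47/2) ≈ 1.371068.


||x||/||e|| = 47/2.
log10(47/2) ≈ 1.371068.
20*log10(||x||/||e||) ≈ 20*1.371068 = 27.42136.
floor(27.42136) = 27.

27


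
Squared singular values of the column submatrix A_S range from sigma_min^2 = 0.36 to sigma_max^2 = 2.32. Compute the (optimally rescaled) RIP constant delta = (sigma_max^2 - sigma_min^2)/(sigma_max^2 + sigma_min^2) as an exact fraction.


lambda_max - lambda_min = 2.32 - 0.36 = 1.96.
lambda_max + lambda_min = 2.32 + 0.36 = 2.68.
delta = 1.96/2.68 = 196/268 = 49/67.

49/67


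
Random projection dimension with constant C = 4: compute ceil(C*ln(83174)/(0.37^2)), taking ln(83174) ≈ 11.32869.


ln(83174) ≈ 11.32869.
eps^2 = 0.37^2 = 0.1369.
C*ln(N)/eps^2 ≈ 4*11.32869/0.1369 ≈ 331.0063.
m = ceil(331.0063) = 332.

332


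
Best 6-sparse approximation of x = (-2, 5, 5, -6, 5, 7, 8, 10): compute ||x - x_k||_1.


Sorted |x_i| descending: [10, 8, 7, 6, 5, 5, 5, 2]
Keep top 6: [10, 8, 7, 6, 5, 5]
Tail entries: [5, 2]
L1 error = sum of tail = 7.

7


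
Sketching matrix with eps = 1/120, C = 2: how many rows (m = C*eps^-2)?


1/eps = 120.
(1/eps)^2 = 14400.
m = 2*14400 = 28800.

28800


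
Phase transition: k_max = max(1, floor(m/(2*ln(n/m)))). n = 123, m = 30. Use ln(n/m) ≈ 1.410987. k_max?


n/m = 123/30 = 41/10.
ln(n/m) ≈ 1.410987.
2*ln(n/m) ≈ 2.821974.
m/(2*ln(n/m)) ≈ 30/2.821974 ≈ 10.6309.
floor = 10.
k_max = max(1, 10) = 10.

10


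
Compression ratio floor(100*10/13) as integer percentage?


100*m/n = 100*10/13 ≈ 76.9231.
floor = 76.

76


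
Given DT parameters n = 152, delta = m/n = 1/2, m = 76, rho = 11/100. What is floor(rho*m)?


m = 1/2*152 = 76.
rho = 11/100.
rho*m = 11/100*76 = 8.36.
k = floor(8.36) = 8.

8


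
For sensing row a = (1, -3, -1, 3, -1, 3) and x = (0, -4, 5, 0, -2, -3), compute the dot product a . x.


Non-zero terms: ['-3*-4', '-1*5', '-1*-2', '3*-3']
Products: [12, -5, 2, -9]
y = sum = 0.

0


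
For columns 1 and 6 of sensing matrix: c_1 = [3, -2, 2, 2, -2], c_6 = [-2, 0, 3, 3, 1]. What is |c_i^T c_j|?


Inner product: 3*-2 + -2*0 + 2*3 + 2*3 + -2*1
Products: [-6, 0, 6, 6, -2]
Sum = 4.
|dot| = 4.

4


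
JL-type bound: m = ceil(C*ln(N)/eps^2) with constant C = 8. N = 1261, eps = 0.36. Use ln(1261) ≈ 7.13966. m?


ln(1261) ≈ 7.13966.
eps^2 = 0.36^2 = 0.1296.
C*ln(N)/eps^2 ≈ 8*7.13966/0.1296 ≈ 440.7198.
m = ceil(440.7198) = 441.

441


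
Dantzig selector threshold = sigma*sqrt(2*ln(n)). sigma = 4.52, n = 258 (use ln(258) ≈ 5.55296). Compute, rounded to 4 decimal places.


ln(258) ≈ 5.55296.
2*ln(n) ≈ 11.10592.
sqrt(2*ln(n)) ≈ sqrt(11.10592) ≈ 3.332555.
threshold ≈ 4.52*3.332555 = 15.0631486 ≈ 15.0631.

15.0631


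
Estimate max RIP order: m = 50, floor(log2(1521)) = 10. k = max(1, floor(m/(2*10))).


floor(log2(1521)) = 10.
2*10 = 20.
m/(2*floor(log2(n))) = 50/20 ≈ 2.5.
floor = 2.
k = max(1, 2) = 2.

2


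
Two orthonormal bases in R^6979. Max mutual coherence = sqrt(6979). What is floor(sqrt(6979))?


83^2 = 6889 <= 6979 < 7056 = 84^2, so 83 <= sqrt(6979) < 84.
floor(sqrt(6979)) = 83.

83


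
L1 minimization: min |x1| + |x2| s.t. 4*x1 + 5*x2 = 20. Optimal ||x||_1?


Axis intercepts:
  x1 = 5, x2 = 0: L1 = 5
  x1 = 0, x2 = 4: L1 = 4
x* = (0, 4)
||x*||_1 = 4.

4


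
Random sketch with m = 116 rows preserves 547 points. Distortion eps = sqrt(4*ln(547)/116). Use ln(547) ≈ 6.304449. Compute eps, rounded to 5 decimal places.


ln(547) ≈ 6.304449.
4*ln(N)/m ≈ 4*6.304449/116 ≈ 0.21739479.
eps = sqrt(0.21739479) ≈ 0.4662561 ≈ 0.46626.

0.46626


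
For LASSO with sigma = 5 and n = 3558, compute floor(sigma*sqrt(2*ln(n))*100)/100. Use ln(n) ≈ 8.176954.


ln(3558) ≈ 8.176954.
2*ln(n) ≈ 16.353908.
sqrt(2*ln(n)) ≈ sqrt(16.353908) ≈ 4.043997.
lambda ≈ 5*4.043997 = 20.219985.
floor(lambda*100)/100 = 20.21.

20.21


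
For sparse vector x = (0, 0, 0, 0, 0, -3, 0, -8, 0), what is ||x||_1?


Non-zero entries: [(5, -3), (7, -8)]
Absolute values: [3, 8]
||x||_1 = sum = 11.

11


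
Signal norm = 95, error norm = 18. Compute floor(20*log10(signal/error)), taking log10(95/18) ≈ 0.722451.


||x||/||e|| = 95/18.
log10(95/18) ≈ 0.722451.
20*log10(||x||/||e||) ≈ 20*0.722451 = 14.44902.
floor(14.44902) = 14.

14


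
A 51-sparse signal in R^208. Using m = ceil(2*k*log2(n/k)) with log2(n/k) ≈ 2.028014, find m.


log2(n/k) = log2(208/51) ≈ 2.028014.
2*k*log2(n/k) ≈ 2*51*2.028014 = 206.857428.
m = ceil(206.857428) = 207.

207


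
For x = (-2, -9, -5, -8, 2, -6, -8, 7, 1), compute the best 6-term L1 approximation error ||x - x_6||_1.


Sorted |x_i| descending: [9, 8, 8, 7, 6, 5, 2, 2, 1]
Keep top 6: [9, 8, 8, 7, 6, 5]
Tail entries: [2, 2, 1]
L1 error = sum of tail = 5.

5


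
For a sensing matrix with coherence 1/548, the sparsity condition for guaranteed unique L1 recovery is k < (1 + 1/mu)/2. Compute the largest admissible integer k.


1/mu = 548.
1 + 1/mu = 549.
(1 + 1/mu)/2 = 274.5 is not an integer, so k_max = floor(274.5) = 274.

274


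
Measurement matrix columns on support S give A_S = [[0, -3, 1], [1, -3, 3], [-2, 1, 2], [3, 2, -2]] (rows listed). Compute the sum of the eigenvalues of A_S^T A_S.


Sum of eigenvalues of A_S^T A_S = trace(A_S^T A_S) = sum of squared column norms of A_S.
A_S^T A_S diagonal: [14, 23, 18].
trace = 14 + 23 + 18 = 55.

55


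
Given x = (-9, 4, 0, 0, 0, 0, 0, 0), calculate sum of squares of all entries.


Non-zero entries: [(0, -9), (1, 4)]
Squares: [81, 16]
||x||_2^2 = sum = 97.

97


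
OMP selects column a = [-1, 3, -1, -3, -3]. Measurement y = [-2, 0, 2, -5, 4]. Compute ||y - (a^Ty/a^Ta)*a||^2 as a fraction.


a^T a = 29.
a^T y = 3.
coeff = 3/29 = 3/29.
||r||^2 = 1412/29.

1412/29


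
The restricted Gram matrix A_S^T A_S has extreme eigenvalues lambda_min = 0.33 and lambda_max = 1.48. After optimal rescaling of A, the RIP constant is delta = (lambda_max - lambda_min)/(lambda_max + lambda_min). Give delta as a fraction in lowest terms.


lambda_max - lambda_min = 1.48 - 0.33 = 1.15.
lambda_max + lambda_min = 1.48 + 0.33 = 1.81.
delta = 1.15/1.81 = 115/181.

115/181


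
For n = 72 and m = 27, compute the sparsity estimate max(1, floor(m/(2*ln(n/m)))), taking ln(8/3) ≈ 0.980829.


n/m = 72/27 = 8/3.
ln(n/m) ≈ 0.980829.
2*ln(n/m) ≈ 1.961658.
m/(2*ln(n/m)) ≈ 27/1.961658 ≈ 13.7639.
floor = 13.
k_max = max(1, 13) = 13.

13


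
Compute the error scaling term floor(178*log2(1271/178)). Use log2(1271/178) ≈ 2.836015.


log2(n/k) = log2(1271/178) ≈ 2.836015.
k*log2(n/k) ≈ 178*2.836015 = 504.81067.
floor(504.81067) = 504.

504


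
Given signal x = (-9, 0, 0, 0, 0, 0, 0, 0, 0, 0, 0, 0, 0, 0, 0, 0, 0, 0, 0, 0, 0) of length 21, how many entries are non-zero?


Non-zero positions: [0].
Sparsity = 1.

1


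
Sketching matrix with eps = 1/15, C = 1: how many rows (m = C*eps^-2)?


1/eps = 15.
(1/eps)^2 = 225.
m = 1*225 = 225.

225


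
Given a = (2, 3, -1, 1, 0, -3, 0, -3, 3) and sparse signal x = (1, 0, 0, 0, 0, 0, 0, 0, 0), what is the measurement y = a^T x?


Non-zero terms: ['2*1']
Products: [2]
y = sum = 2.

2


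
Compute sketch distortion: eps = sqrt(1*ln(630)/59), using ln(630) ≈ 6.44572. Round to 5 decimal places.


ln(630) ≈ 6.44572.
1*ln(N)/m ≈ 1*6.44572/59 ≈ 0.10924949.
eps = sqrt(0.10924949) ≈ 0.3305291 ≈ 0.33053.

0.33053


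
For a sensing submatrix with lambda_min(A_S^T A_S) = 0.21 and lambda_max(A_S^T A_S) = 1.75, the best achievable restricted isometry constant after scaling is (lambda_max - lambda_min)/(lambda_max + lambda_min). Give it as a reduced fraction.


lambda_max - lambda_min = 1.75 - 0.21 = 1.54.
lambda_max + lambda_min = 1.75 + 0.21 = 1.96.
delta = 1.54/1.96 = 154/196 = 11/14.

11/14


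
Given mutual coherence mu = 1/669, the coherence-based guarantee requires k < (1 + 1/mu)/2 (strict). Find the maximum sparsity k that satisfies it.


1/mu = 669.
1 + 1/mu = 670.
(1 + 1/mu)/2 = 335 is an integer and the inequality is strict, so k_max = 335 - 1 = 334.

334


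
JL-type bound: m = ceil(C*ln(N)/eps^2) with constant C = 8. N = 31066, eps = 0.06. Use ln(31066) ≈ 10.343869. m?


ln(31066) ≈ 10.343869.
eps^2 = 0.06^2 = 0.0036.
C*ln(N)/eps^2 ≈ 8*10.343869/0.0036 ≈ 22986.3756.
m = ceil(22986.3756) = 22987.

22987


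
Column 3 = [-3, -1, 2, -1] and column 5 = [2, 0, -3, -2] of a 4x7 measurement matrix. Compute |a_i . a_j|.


Inner product: -3*2 + -1*0 + 2*-3 + -1*-2
Products: [-6, 0, -6, 2]
Sum = -10.
|dot| = 10.

10


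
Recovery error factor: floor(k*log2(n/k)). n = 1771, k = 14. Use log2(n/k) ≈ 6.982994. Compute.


log2(n/k) = log2(1771/14) ≈ 6.982994.
k*log2(n/k) ≈ 14*6.982994 = 97.761916.
floor(97.761916) = 97.

97


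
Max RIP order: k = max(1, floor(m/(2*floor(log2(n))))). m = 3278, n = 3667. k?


floor(log2(3667)) = 11.
2*11 = 22.
m/(2*floor(log2(n))) = 3278/22 ≈ 149.0.
floor = 149.
k = max(1, 149) = 149.

149


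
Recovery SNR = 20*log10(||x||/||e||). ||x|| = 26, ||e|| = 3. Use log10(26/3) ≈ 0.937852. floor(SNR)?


||x||/||e|| = 26/3.
log10(26/3) ≈ 0.937852.
20*log10(||x||/||e||) ≈ 20*0.937852 = 18.75704.
floor(18.75704) = 18.

18


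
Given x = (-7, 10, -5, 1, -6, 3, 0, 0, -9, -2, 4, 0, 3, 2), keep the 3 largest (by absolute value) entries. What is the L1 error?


Sorted |x_i| descending: [10, 9, 7, 6, 5, 4, 3, 3, 2, 2, 1, 0, 0, 0]
Keep top 3: [10, 9, 7]
Tail entries: [6, 5, 4, 3, 3, 2, 2, 1, 0, 0, 0]
L1 error = sum of tail = 26.

26


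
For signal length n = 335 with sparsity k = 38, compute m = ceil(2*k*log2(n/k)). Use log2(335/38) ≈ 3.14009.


log2(n/k) = log2(335/38) ≈ 3.14009.
2*k*log2(n/k) ≈ 2*38*3.14009 = 238.64684.
m = ceil(238.64684) = 239.

239


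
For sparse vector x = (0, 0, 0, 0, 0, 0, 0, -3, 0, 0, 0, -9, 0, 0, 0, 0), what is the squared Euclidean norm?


Non-zero entries: [(7, -3), (11, -9)]
Squares: [9, 81]
||x||_2^2 = sum = 90.

90


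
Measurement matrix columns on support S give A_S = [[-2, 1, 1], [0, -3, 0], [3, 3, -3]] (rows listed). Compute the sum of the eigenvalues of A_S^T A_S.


Sum of eigenvalues of A_S^T A_S = trace(A_S^T A_S) = sum of squared column norms of A_S.
A_S^T A_S diagonal: [13, 19, 10].
trace = 13 + 19 + 10 = 42.

42


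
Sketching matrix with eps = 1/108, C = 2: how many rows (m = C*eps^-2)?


1/eps = 108.
(1/eps)^2 = 11664.
m = 2*11664 = 23328.

23328


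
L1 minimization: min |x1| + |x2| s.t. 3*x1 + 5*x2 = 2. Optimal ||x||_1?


Axis intercepts:
  x1 = 2/3, x2 = 0: L1 = 2/3
  x1 = 0, x2 = 2/5: L1 = 2/5
x* = (0, 2/5)
||x*||_1 = 2/5.

2/5


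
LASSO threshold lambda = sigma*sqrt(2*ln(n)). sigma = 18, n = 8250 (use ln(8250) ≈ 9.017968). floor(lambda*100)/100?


ln(8250) ≈ 9.017968.
2*ln(n) ≈ 18.035936.
sqrt(2*ln(n)) ≈ sqrt(18.035936) ≈ 4.246874.
lambda ≈ 18*4.246874 = 76.443732.
floor(lambda*100)/100 = 76.44.

76.44


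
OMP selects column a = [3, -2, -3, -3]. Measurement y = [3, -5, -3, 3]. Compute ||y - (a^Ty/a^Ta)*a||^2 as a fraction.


a^T a = 31.
a^T y = 19.
coeff = 19/31 = 19/31.
||r||^2 = 1251/31.

1251/31


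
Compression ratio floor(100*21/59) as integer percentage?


100*m/n = 100*21/59 ≈ 35.5932.
floor = 35.

35


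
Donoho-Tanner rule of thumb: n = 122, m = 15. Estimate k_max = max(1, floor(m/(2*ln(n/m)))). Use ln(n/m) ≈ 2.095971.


n/m = 122/15.
ln(n/m) ≈ 2.095971.
2*ln(n/m) ≈ 4.191942.
m/(2*ln(n/m)) ≈ 15/4.191942 ≈ 3.5783.
floor = 3.
k_max = max(1, 3) = 3.

3


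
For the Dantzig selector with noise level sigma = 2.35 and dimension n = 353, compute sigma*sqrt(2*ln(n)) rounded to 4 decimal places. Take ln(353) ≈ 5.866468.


ln(353) ≈ 5.866468.
2*ln(n) ≈ 11.732936.
sqrt(2*ln(n)) ≈ sqrt(11.732936) ≈ 3.425337.
threshold ≈ 2.35*3.425337 = 8.04954195 ≈ 8.0495.

8.0495


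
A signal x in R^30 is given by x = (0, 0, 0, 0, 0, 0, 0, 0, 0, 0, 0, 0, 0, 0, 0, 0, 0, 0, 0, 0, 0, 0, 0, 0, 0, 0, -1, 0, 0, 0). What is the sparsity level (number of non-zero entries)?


Non-zero positions: [26].
Sparsity = 1.

1


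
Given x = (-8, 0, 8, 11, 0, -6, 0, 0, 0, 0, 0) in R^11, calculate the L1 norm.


Non-zero entries: [(0, -8), (2, 8), (3, 11), (5, -6)]
Absolute values: [8, 8, 11, 6]
||x||_1 = sum = 33.

33


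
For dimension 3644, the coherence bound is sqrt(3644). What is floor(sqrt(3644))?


60^2 = 3600 <= 3644 < 3721 = 61^2, so 60 <= sqrt(3644) < 61.
floor(sqrt(3644)) = 60.

60


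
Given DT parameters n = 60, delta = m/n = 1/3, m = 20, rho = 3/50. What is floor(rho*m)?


m = 1/3*60 = 20.
rho = 3/50.
rho*m = 3/50*20 = 1.2.
k = floor(1.2) = 1.

1


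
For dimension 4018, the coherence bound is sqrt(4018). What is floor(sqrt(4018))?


63^2 = 3969 <= 4018 < 4096 = 64^2, so 63 <= sqrt(4018) < 64.
floor(sqrt(4018)) = 63.

63


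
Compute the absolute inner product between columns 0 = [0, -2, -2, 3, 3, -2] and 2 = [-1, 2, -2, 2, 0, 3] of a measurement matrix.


Inner product: 0*-1 + -2*2 + -2*-2 + 3*2 + 3*0 + -2*3
Products: [0, -4, 4, 6, 0, -6]
Sum = 0.
|dot| = 0.

0


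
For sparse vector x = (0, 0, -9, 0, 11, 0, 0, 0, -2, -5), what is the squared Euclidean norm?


Non-zero entries: [(2, -9), (4, 11), (8, -2), (9, -5)]
Squares: [81, 121, 4, 25]
||x||_2^2 = sum = 231.

231


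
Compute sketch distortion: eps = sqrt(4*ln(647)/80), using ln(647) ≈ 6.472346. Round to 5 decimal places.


ln(647) ≈ 6.472346.
4*ln(N)/m ≈ 4*6.472346/80 ≈ 0.3236173.
eps = sqrt(0.3236173) ≈ 0.5688737 ≈ 0.56887.

0.56887


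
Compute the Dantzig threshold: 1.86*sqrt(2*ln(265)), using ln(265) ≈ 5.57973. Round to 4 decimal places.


ln(265) ≈ 5.57973.
2*ln(n) ≈ 11.15946.
sqrt(2*ln(n)) ≈ sqrt(11.15946) ≈ 3.340578.
threshold ≈ 1.86*3.340578 = 6.21347508 ≈ 6.2135.

6.2135


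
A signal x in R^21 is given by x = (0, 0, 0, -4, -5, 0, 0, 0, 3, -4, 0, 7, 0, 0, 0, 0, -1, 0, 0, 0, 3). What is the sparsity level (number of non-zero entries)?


Non-zero positions: [3, 4, 8, 9, 11, 16, 20].
Sparsity = 7.

7


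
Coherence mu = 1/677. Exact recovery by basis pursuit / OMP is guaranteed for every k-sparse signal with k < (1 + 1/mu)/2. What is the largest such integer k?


1/mu = 677.
1 + 1/mu = 678.
(1 + 1/mu)/2 = 339 is an integer and the inequality is strict, so k_max = 339 - 1 = 338.

338


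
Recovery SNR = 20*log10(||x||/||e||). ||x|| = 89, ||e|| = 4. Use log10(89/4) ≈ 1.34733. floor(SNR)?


||x||/||e|| = 89/4.
log10(89/4) ≈ 1.34733.
20*log10(||x||/||e||) ≈ 20*1.34733 = 26.9466.
floor(26.9466) = 26.

26


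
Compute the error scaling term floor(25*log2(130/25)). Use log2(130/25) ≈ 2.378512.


log2(n/k) = log2(130/25) ≈ 2.378512.
k*log2(n/k) ≈ 25*2.378512 = 59.4628.
floor(59.4628) = 59.

59


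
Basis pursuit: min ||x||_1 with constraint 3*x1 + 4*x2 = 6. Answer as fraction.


Axis intercepts:
  x1 = 2, x2 = 0: L1 = 2
  x1 = 0, x2 = 3/2: L1 = 3/2
x* = (0, 3/2)
||x*||_1 = 3/2.

3/2


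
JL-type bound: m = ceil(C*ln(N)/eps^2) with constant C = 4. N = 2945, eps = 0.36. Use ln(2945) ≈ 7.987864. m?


ln(2945) ≈ 7.987864.
eps^2 = 0.36^2 = 0.1296.
C*ln(N)/eps^2 ≈ 4*7.987864/0.1296 ≈ 246.539.
m = ceil(246.539) = 247.

247


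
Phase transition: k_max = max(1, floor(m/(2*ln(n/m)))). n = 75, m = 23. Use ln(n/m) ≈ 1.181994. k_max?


n/m = 75/23.
ln(n/m) ≈ 1.181994.
2*ln(n/m) ≈ 2.363988.
m/(2*ln(n/m)) ≈ 23/2.363988 ≈ 9.7293.
floor = 9.
k_max = max(1, 9) = 9.

9


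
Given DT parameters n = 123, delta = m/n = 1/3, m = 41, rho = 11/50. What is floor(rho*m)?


m = 1/3*123 = 41.
rho = 11/50.
rho*m = 11/50*41 = 9.02.
k = floor(9.02) = 9.

9


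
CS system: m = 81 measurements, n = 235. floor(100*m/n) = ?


100*m/n = 100*81/235 ≈ 34.4681.
floor = 34.

34


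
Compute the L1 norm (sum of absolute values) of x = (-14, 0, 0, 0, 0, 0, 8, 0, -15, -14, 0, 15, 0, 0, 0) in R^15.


Non-zero entries: [(0, -14), (6, 8), (8, -15), (9, -14), (11, 15)]
Absolute values: [14, 8, 15, 14, 15]
||x||_1 = sum = 66.

66


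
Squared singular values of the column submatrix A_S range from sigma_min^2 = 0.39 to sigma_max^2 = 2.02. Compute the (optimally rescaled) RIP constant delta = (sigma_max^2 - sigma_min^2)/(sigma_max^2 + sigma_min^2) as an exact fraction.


lambda_max - lambda_min = 2.02 - 0.39 = 1.63.
lambda_max + lambda_min = 2.02 + 0.39 = 2.41.
delta = 1.63/2.41 = 163/241.

163/241


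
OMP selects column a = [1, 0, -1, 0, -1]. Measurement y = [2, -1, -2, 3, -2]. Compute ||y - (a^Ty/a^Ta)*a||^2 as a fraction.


a^T a = 3.
a^T y = 6.
coeff = 6/3 = 2.
||r||^2 = 10.

10


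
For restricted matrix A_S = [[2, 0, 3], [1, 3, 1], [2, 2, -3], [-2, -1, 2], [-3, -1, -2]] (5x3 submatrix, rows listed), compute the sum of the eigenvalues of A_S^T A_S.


Sum of eigenvalues of A_S^T A_S = trace(A_S^T A_S) = sum of squared column norms of A_S.
A_S^T A_S diagonal: [22, 15, 27].
trace = 22 + 15 + 27 = 64.

64


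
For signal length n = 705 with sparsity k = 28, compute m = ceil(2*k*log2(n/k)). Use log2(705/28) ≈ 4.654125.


log2(n/k) = log2(705/28) ≈ 4.654125.
2*k*log2(n/k) ≈ 2*28*4.654125 = 260.631.
m = ceil(260.631) = 261.

261


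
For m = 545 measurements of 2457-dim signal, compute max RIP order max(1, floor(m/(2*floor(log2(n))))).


floor(log2(2457)) = 11.
2*11 = 22.
m/(2*floor(log2(n))) = 545/22 ≈ 24.7727.
floor = 24.
k = max(1, 24) = 24.

24


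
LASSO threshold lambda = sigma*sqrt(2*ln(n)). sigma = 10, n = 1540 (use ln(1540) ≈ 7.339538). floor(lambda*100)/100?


ln(1540) ≈ 7.339538.
2*ln(n) ≈ 14.679076.
sqrt(2*ln(n)) ≈ sqrt(14.679076) ≈ 3.831328.
lambda ≈ 10*3.831328 = 38.31328.
floor(lambda*100)/100 = 38.31.

38.31


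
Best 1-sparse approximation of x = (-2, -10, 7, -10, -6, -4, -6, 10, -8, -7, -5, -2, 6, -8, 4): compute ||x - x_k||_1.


Sorted |x_i| descending: [10, 10, 10, 8, 8, 7, 7, 6, 6, 6, 5, 4, 4, 2, 2]
Keep top 1: [10]
Tail entries: [10, 10, 8, 8, 7, 7, 6, 6, 6, 5, 4, 4, 2, 2]
L1 error = sum of tail = 85.

85


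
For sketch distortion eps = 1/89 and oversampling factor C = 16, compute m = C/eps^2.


1/eps = 89.
(1/eps)^2 = 7921.
m = 16*7921 = 126736.

126736


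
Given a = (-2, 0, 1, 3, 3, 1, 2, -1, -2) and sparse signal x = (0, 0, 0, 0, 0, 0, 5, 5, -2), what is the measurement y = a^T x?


Non-zero terms: ['2*5', '-1*5', '-2*-2']
Products: [10, -5, 4]
y = sum = 9.

9


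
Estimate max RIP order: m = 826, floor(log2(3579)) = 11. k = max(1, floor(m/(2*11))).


floor(log2(3579)) = 11.
2*11 = 22.
m/(2*floor(log2(n))) = 826/22 ≈ 37.5455.
floor = 37.
k = max(1, 37) = 37.

37


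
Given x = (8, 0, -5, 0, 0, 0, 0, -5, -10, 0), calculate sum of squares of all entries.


Non-zero entries: [(0, 8), (2, -5), (7, -5), (8, -10)]
Squares: [64, 25, 25, 100]
||x||_2^2 = sum = 214.

214


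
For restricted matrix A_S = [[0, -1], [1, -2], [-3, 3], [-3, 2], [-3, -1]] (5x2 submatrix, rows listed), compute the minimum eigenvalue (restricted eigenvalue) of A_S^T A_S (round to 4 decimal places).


A_S^T A_S = [[28, -14], [-14, 19]].
trace = 47.
det = 336.
disc = trace^2 - 4*det = 2209 - 4*336 = 865.
sqrt(865) ≈ 29.410882.
lam_min = (47 - sqrt(865))/2 ≈ (47 - 29.410882)/2 = 8.794559 ≈ 8.7946.

8.7946


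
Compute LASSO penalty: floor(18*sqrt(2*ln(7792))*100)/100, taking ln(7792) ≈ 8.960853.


ln(7792) ≈ 8.960853.
2*ln(n) ≈ 17.921706.
sqrt(2*ln(n)) ≈ sqrt(17.921706) ≈ 4.233404.
lambda ≈ 18*4.233404 = 76.201272.
floor(lambda*100)/100 = 76.20.

76.20


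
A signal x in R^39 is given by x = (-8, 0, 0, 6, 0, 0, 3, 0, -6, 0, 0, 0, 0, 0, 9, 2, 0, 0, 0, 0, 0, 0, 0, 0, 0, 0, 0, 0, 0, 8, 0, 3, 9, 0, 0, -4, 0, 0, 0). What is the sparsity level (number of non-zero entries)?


Non-zero positions: [0, 3, 6, 8, 14, 15, 29, 31, 32, 35].
Sparsity = 10.

10


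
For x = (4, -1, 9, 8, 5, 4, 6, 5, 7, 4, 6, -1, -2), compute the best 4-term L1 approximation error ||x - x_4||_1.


Sorted |x_i| descending: [9, 8, 7, 6, 6, 5, 5, 4, 4, 4, 2, 1, 1]
Keep top 4: [9, 8, 7, 6]
Tail entries: [6, 5, 5, 4, 4, 4, 2, 1, 1]
L1 error = sum of tail = 32.

32


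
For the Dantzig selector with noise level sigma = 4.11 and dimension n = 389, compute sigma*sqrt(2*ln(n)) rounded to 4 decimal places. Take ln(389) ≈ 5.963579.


ln(389) ≈ 5.963579.
2*ln(n) ≈ 11.927158.
sqrt(2*ln(n)) ≈ sqrt(11.927158) ≈ 3.453572.
threshold ≈ 4.11*3.453572 = 14.19418092 ≈ 14.1942.

14.1942


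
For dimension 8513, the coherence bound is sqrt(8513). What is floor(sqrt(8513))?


92^2 = 8464 <= 8513 < 8649 = 93^2, so 92 <= sqrt(8513) < 93.
floor(sqrt(8513)) = 92.

92


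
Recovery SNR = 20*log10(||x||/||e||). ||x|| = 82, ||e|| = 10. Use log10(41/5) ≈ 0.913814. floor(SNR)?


||x||/||e|| = 82/10 = 41/5.
log10(41/5) ≈ 0.913814.
20*log10(||x||/||e||) ≈ 20*0.913814 = 18.27628.
floor(18.27628) = 18.

18


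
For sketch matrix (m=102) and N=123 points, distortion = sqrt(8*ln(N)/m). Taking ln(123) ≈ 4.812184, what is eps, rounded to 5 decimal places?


ln(123) ≈ 4.812184.
8*ln(N)/m ≈ 8*4.812184/102 ≈ 0.3774262.
eps = sqrt(0.3774262) ≈ 0.6143502 ≈ 0.61435.

0.61435


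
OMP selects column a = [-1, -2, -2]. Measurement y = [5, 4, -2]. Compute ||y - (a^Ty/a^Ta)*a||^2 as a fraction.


a^T a = 9.
a^T y = -9.
coeff = -9/9 = -1.
||r||^2 = 36.

36


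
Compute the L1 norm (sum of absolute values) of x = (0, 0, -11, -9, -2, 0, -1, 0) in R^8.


Non-zero entries: [(2, -11), (3, -9), (4, -2), (6, -1)]
Absolute values: [11, 9, 2, 1]
||x||_1 = sum = 23.

23


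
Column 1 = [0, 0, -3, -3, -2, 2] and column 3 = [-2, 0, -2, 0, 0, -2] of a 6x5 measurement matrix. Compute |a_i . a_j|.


Inner product: 0*-2 + 0*0 + -3*-2 + -3*0 + -2*0 + 2*-2
Products: [0, 0, 6, 0, 0, -4]
Sum = 2.
|dot| = 2.

2


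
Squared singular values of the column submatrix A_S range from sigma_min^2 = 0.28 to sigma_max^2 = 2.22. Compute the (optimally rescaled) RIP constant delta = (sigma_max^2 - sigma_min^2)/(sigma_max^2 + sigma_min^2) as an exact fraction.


lambda_max - lambda_min = 2.22 - 0.28 = 1.94.
lambda_max + lambda_min = 2.22 + 0.28 = 2.50.
delta = 1.94/2.50 = 194/250 = 97/125.

97/125


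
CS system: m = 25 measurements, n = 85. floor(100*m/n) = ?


100*m/n = 100*25/85 ≈ 29.4118.
floor = 29.

29


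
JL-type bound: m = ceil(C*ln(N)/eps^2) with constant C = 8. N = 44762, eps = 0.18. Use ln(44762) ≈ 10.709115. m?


ln(44762) ≈ 10.709115.
eps^2 = 0.18^2 = 0.0324.
C*ln(N)/eps^2 ≈ 8*10.709115/0.0324 ≈ 2644.2259.
m = ceil(2644.2259) = 2645.

2645


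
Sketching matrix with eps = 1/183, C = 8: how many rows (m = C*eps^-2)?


1/eps = 183.
(1/eps)^2 = 33489.
m = 8*33489 = 267912.

267912


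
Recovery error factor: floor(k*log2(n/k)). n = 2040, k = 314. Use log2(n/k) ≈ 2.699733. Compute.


log2(n/k) = log2(2040/314) ≈ 2.699733.
k*log2(n/k) ≈ 314*2.699733 = 847.716162.
floor(847.716162) = 847.

847


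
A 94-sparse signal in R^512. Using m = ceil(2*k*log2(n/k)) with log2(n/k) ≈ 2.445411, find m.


log2(n/k) = log2(512/94) ≈ 2.445411.
2*k*log2(n/k) ≈ 2*94*2.445411 = 459.737268.
m = ceil(459.737268) = 460.

460


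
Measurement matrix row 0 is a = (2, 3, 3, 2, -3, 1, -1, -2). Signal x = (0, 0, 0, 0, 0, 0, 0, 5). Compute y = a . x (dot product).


Non-zero terms: ['-2*5']
Products: [-10]
y = sum = -10.

-10


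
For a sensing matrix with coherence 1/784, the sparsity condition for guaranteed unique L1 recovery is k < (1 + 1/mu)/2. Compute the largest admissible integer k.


1/mu = 784.
1 + 1/mu = 785.
(1 + 1/mu)/2 = 392.5 is not an integer, so k_max = floor(392.5) = 392.

392


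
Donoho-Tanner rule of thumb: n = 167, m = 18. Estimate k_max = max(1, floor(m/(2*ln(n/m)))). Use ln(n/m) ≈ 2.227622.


n/m = 167/18.
ln(n/m) ≈ 2.227622.
2*ln(n/m) ≈ 4.455244.
m/(2*ln(n/m)) ≈ 18/4.455244 ≈ 4.0402.
floor = 4.
k_max = max(1, 4) = 4.

4


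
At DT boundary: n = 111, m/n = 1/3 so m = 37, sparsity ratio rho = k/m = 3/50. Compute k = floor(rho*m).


m = 1/3*111 = 37.
rho = 3/50.
rho*m = 3/50*37 = 2.22.
k = floor(2.22) = 2.

2


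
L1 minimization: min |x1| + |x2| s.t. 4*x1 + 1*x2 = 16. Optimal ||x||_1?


Axis intercepts:
  x1 = 4, x2 = 0: L1 = 4
  x1 = 0, x2 = 16: L1 = 16
x* = (4, 0)
||x*||_1 = 4.

4


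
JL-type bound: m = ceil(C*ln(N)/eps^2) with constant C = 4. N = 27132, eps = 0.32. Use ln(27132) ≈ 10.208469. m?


ln(27132) ≈ 10.208469.
eps^2 = 0.32^2 = 0.1024.
C*ln(N)/eps^2 ≈ 4*10.208469/0.1024 ≈ 398.7683.
m = ceil(398.7683) = 399.

399


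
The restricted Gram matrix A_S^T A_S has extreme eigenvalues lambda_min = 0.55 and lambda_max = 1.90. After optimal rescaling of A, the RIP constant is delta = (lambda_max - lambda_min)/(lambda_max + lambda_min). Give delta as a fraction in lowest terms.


lambda_max - lambda_min = 1.90 - 0.55 = 1.35.
lambda_max + lambda_min = 1.90 + 0.55 = 2.45.
delta = 1.35/2.45 = 135/245 = 27/49.

27/49


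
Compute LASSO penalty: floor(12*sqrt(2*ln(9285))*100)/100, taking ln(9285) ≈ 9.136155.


ln(9285) ≈ 9.136155.
2*ln(n) ≈ 18.27231.
sqrt(2*ln(n)) ≈ sqrt(18.27231) ≈ 4.274612.
lambda ≈ 12*4.274612 = 51.295344.
floor(lambda*100)/100 = 51.29.

51.29


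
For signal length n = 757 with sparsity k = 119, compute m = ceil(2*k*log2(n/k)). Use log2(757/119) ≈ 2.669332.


log2(n/k) = log2(757/119) ≈ 2.669332.
2*k*log2(n/k) ≈ 2*119*2.669332 = 635.301016.
m = ceil(635.301016) = 636.

636


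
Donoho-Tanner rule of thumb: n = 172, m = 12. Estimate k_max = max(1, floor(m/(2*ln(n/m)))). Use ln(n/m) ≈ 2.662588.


n/m = 172/12 = 43/3.
ln(n/m) ≈ 2.662588.
2*ln(n/m) ≈ 5.325176.
m/(2*ln(n/m)) ≈ 12/5.325176 ≈ 2.2534.
floor = 2.
k_max = max(1, 2) = 2.

2


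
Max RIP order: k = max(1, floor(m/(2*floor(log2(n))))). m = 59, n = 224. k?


floor(log2(224)) = 7.
2*7 = 14.
m/(2*floor(log2(n))) = 59/14 ≈ 4.2143.
floor = 4.
k = max(1, 4) = 4.

4


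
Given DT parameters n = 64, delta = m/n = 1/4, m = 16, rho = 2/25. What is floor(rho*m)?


m = 1/4*64 = 16.
rho = 2/25.
rho*m = 2/25*16 = 1.28.
k = floor(1.28) = 1.

1
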